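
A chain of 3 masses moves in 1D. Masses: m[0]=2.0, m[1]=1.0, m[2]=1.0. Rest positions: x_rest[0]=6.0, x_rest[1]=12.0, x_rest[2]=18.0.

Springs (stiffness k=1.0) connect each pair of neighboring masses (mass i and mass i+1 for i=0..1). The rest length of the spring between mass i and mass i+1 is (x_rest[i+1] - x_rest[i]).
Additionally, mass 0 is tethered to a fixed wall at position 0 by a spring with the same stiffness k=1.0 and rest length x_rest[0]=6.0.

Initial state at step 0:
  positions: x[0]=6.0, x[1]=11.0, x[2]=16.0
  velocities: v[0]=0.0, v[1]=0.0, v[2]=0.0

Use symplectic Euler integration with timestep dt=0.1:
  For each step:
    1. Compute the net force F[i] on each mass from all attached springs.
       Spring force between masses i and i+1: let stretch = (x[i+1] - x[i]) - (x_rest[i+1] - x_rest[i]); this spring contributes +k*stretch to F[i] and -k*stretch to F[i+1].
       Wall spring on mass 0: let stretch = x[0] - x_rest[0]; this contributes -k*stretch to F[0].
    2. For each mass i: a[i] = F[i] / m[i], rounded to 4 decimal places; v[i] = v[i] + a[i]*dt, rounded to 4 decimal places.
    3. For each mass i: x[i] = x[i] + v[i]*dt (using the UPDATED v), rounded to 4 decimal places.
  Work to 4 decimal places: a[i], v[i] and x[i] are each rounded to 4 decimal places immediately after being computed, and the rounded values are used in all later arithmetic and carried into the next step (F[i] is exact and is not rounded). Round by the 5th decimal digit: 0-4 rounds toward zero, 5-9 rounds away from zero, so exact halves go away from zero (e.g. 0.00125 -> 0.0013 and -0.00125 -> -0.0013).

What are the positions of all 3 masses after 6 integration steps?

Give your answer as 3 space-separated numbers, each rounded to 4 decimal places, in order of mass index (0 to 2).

Step 0: x=[6.0000 11.0000 16.0000] v=[0.0000 0.0000 0.0000]
Step 1: x=[5.9950 11.0000 16.0100] v=[-0.0500 0.0000 0.1000]
Step 2: x=[5.9851 11.0001 16.0299] v=[-0.0995 0.0005 0.1990]
Step 3: x=[5.9703 11.0003 16.0595] v=[-0.1480 0.0020 0.2960]
Step 4: x=[5.9508 11.0008 16.0985] v=[-0.1950 0.0049 0.3901]
Step 5: x=[5.9268 11.0018 16.1465] v=[-0.2400 0.0097 0.4803]
Step 6: x=[5.8985 11.0035 16.2031] v=[-0.2826 0.0167 0.5658]

Answer: 5.8985 11.0035 16.2031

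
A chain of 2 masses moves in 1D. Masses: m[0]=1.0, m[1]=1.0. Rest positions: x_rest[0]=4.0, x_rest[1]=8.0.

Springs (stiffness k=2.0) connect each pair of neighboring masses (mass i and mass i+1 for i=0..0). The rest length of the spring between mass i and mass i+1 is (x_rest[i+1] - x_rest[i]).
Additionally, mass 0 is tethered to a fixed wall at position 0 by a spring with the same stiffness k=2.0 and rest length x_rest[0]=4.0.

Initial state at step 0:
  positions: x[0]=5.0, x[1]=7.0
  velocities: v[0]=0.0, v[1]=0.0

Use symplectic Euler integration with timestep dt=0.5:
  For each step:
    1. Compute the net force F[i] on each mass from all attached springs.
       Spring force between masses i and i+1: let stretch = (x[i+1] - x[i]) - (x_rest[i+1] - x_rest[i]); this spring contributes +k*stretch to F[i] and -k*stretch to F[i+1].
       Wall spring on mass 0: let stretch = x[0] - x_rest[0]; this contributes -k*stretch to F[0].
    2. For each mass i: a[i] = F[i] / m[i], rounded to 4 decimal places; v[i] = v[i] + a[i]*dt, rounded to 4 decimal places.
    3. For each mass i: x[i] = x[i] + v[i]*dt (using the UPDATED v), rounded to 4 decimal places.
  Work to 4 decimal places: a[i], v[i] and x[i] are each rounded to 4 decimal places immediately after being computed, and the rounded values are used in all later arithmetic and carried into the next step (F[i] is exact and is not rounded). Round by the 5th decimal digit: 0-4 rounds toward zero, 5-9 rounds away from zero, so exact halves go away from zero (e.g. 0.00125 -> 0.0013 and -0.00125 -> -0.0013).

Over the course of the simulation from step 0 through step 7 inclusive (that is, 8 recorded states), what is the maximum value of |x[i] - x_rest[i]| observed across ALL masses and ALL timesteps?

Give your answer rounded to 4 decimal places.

Answer: 1.5000

Derivation:
Step 0: x=[5.0000 7.0000] v=[0.0000 0.0000]
Step 1: x=[3.5000 8.0000] v=[-3.0000 2.0000]
Step 2: x=[2.5000 8.7500] v=[-2.0000 1.5000]
Step 3: x=[3.3750 8.3750] v=[1.7500 -0.7500]
Step 4: x=[5.0625 7.5000] v=[3.3750 -1.7500]
Step 5: x=[5.4375 7.4063] v=[0.7500 -0.1875]
Step 6: x=[4.0782 8.3282] v=[-2.7187 1.8437]
Step 7: x=[2.8048 9.1251] v=[-2.5469 1.5937]
Max displacement = 1.5000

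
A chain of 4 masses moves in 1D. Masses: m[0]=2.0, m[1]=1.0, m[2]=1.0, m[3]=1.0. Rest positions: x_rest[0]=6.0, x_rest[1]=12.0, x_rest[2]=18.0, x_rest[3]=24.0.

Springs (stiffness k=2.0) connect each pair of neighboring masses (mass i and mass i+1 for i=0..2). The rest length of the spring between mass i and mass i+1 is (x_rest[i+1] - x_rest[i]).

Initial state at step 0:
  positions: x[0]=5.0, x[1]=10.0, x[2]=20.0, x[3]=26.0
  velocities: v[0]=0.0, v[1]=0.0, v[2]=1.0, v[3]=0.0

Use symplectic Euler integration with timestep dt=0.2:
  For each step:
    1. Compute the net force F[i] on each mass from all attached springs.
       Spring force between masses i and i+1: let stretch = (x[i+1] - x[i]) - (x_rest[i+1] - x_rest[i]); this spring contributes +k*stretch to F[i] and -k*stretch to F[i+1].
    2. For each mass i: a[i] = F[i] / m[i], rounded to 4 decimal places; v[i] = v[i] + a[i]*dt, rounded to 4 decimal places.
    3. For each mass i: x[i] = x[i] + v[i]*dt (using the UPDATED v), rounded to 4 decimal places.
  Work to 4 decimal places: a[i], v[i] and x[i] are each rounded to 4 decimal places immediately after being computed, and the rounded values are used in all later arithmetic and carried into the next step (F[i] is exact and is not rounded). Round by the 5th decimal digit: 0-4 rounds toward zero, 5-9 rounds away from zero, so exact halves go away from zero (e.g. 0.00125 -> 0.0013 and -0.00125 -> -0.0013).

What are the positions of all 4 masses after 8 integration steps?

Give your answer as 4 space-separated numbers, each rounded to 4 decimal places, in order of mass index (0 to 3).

Answer: 5.7828 13.4661 18.3533 24.2152

Derivation:
Step 0: x=[5.0000 10.0000 20.0000 26.0000] v=[0.0000 0.0000 1.0000 0.0000]
Step 1: x=[4.9600 10.4000 19.8800 26.0000] v=[-0.2000 2.0000 -0.6000 0.0000]
Step 2: x=[4.8976 11.1232 19.4912 25.9904] v=[-0.3120 3.6160 -1.9440 -0.0480]
Step 3: x=[4.8442 12.0178 18.9529 25.9409] v=[-0.2669 4.4730 -2.6915 -0.2477]
Step 4: x=[4.8378 12.8933 18.4188 25.8123] v=[-0.0322 4.3776 -2.6703 -0.6429]
Step 5: x=[4.9136 13.5664 18.0342 25.5722] v=[0.3789 3.3656 -1.9231 -1.2003]
Step 6: x=[5.0955 13.9047 17.8952 25.2091] v=[0.9095 1.6916 -0.6950 -1.8155]
Step 7: x=[5.3898 13.8575 18.0221 24.7409] v=[1.4713 -0.2359 0.6344 -2.3411]
Step 8: x=[5.7828 13.4661 18.3533 24.2152] v=[1.9648 -1.9571 1.6561 -2.6286]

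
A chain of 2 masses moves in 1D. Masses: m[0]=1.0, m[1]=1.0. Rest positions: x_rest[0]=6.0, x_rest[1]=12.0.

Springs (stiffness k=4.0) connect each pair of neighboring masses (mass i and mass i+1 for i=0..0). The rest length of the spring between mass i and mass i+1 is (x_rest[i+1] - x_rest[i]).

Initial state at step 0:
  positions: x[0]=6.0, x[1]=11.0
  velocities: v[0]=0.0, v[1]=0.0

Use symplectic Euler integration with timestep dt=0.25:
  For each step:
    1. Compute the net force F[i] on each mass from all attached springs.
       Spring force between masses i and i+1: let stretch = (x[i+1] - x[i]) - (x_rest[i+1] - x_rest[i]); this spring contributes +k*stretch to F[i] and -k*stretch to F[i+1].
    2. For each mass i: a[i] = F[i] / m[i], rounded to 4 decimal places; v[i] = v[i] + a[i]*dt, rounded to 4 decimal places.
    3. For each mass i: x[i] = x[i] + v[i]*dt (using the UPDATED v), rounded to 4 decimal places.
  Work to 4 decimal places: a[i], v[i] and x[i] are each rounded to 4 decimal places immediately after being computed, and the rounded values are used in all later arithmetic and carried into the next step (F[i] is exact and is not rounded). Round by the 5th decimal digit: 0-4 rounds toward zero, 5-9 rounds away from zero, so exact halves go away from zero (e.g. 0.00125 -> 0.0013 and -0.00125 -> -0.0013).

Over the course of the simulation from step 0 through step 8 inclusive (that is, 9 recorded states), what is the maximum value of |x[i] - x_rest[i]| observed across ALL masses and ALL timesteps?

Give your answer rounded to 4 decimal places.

Answer: 1.0312

Derivation:
Step 0: x=[6.0000 11.0000] v=[0.0000 0.0000]
Step 1: x=[5.7500 11.2500] v=[-1.0000 1.0000]
Step 2: x=[5.3750 11.6250] v=[-1.5000 1.5000]
Step 3: x=[5.0625 11.9375] v=[-1.2500 1.2500]
Step 4: x=[4.9688 12.0313] v=[-0.3750 0.3750]
Step 5: x=[5.1407 11.8594] v=[0.6875 -0.6875]
Step 6: x=[5.4923 11.5079] v=[1.4062 -1.4062]
Step 7: x=[5.8478 11.1525] v=[1.4218 -1.4218]
Step 8: x=[6.0294 10.9709] v=[0.7265 -0.7265]
Max displacement = 1.0312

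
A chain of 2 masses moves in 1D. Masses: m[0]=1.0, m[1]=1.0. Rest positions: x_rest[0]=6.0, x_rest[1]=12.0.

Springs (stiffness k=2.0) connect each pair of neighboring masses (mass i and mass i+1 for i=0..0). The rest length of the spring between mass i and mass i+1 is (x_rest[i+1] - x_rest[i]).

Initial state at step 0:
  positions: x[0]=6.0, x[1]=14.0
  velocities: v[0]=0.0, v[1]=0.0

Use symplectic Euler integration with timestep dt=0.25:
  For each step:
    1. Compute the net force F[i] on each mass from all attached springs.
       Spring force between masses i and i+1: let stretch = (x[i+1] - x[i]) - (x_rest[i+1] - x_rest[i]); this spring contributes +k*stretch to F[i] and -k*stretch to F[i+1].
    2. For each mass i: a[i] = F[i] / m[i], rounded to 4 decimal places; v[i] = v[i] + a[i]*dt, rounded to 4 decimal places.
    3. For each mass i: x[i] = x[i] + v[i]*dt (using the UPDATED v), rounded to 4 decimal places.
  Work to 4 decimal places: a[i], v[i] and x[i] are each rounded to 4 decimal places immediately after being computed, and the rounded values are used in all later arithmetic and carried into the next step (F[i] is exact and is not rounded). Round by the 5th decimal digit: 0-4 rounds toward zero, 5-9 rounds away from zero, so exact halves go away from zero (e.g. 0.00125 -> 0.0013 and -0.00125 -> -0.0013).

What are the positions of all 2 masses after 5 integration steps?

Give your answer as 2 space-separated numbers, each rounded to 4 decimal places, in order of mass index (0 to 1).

Step 0: x=[6.0000 14.0000] v=[0.0000 0.0000]
Step 1: x=[6.2500 13.7500] v=[1.0000 -1.0000]
Step 2: x=[6.6875 13.3125] v=[1.7500 -1.7500]
Step 3: x=[7.2031 12.7969] v=[2.0625 -2.0625]
Step 4: x=[7.6680 12.3321] v=[1.8594 -1.8594]
Step 5: x=[7.9659 12.0342] v=[1.1915 -1.1915]

Answer: 7.9659 12.0342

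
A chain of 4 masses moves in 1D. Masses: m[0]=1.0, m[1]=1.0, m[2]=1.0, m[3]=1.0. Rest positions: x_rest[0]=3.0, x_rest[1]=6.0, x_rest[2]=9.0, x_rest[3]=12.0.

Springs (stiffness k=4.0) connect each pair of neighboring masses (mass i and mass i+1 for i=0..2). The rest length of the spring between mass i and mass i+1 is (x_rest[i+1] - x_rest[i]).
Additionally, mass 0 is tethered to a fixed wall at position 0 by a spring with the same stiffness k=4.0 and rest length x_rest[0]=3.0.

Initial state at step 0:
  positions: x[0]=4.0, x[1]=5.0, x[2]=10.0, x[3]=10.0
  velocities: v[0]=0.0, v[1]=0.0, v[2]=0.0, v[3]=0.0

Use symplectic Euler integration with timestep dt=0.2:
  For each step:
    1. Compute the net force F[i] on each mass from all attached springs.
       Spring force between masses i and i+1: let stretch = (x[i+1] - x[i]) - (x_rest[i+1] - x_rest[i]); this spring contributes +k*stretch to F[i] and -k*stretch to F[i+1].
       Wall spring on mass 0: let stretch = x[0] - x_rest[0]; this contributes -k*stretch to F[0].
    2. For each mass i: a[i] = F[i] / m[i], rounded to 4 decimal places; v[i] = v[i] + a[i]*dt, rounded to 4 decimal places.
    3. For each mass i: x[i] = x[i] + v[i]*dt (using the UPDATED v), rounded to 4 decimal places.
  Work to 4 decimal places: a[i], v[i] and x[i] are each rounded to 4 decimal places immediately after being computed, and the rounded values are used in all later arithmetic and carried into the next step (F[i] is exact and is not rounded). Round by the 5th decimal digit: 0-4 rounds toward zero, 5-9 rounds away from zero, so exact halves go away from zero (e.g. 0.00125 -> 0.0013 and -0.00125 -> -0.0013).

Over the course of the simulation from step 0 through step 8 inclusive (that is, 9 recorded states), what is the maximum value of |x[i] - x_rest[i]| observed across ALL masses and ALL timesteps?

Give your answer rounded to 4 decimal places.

Step 0: x=[4.0000 5.0000 10.0000 10.0000] v=[0.0000 0.0000 0.0000 0.0000]
Step 1: x=[3.5200 5.6400 9.2000 10.4800] v=[-2.4000 3.2000 -4.0000 2.4000]
Step 2: x=[2.8160 6.5104 8.0352 11.2352] v=[-3.5200 4.3520 -5.8240 3.7760]
Step 3: x=[2.2525 7.0337 7.1384 11.9584] v=[-2.8173 2.6163 -4.4838 3.6160]
Step 4: x=[2.0936 6.8087 6.9961 12.3904] v=[-0.7943 -1.1249 -0.7116 2.1600]
Step 5: x=[2.3542 5.8593 7.6869 12.4393] v=[1.3029 -4.7471 3.4539 0.2446]
Step 6: x=[2.7989 4.6415 8.8456 12.2078] v=[2.2236 -6.0891 5.7937 -1.1573]
Step 7: x=[3.0906 3.8015 9.8696 11.9184] v=[1.4586 -4.1999 5.1202 -1.4471]
Step 8: x=[3.0016 3.8187 10.2506 11.7812] v=[-0.4452 0.0859 1.9048 -0.6861]
Max displacement = 2.1985

Answer: 2.1985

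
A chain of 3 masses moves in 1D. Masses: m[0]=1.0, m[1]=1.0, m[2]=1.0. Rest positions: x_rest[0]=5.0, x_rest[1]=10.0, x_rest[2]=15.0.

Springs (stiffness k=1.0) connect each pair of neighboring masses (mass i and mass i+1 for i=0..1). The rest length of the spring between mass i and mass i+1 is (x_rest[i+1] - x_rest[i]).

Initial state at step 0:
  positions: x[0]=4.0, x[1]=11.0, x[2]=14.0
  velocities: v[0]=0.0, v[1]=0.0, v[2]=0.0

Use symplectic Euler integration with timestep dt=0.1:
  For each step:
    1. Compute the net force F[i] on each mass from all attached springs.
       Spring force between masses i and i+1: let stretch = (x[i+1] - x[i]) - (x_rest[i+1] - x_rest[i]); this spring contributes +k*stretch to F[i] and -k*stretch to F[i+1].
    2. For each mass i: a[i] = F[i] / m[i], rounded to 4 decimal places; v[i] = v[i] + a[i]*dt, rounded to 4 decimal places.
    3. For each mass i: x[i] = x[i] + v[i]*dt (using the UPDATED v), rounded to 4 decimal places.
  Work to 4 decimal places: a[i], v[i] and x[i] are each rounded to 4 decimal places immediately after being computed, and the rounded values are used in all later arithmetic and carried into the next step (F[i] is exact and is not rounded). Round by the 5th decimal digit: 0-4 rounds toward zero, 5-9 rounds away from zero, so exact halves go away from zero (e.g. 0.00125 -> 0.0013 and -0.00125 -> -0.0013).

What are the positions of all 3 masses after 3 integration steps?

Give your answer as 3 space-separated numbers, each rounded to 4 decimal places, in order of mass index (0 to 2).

Step 0: x=[4.0000 11.0000 14.0000] v=[0.0000 0.0000 0.0000]
Step 1: x=[4.0200 10.9600 14.0200] v=[0.2000 -0.4000 0.2000]
Step 2: x=[4.0594 10.8812 14.0594] v=[0.3940 -0.7880 0.3940]
Step 3: x=[4.1170 10.7660 14.1170] v=[0.5762 -1.1524 0.5762]

Answer: 4.1170 10.7660 14.1170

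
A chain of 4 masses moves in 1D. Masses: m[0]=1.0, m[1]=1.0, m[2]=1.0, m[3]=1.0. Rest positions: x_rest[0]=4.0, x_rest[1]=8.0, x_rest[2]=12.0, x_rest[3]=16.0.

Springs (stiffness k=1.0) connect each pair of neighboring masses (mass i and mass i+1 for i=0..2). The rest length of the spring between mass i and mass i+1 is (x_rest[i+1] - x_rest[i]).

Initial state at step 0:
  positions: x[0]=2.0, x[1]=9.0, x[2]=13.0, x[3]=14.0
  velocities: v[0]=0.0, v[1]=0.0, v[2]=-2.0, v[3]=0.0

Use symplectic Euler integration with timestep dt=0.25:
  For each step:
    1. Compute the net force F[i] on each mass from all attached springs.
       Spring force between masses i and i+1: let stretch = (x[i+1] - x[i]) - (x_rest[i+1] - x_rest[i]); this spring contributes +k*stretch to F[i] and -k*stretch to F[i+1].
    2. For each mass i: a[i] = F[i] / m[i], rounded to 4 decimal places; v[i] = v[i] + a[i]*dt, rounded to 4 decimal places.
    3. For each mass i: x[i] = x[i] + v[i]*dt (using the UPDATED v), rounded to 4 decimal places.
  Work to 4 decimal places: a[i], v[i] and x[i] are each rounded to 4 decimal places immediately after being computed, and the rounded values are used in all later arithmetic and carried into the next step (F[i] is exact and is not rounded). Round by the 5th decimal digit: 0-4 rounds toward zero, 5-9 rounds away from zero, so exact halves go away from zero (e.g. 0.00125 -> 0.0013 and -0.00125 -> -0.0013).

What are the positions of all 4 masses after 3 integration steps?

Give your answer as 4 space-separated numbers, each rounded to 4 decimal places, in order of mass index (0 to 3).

Answer: 3.0089 7.8721 10.7275 14.8916

Derivation:
Step 0: x=[2.0000 9.0000 13.0000 14.0000] v=[0.0000 0.0000 -2.0000 0.0000]
Step 1: x=[2.1875 8.8125 12.3125 14.1875] v=[0.7500 -0.7500 -2.7500 0.7500]
Step 2: x=[2.5391 8.4297 11.5234 14.5078] v=[1.4063 -1.5313 -3.1563 1.2813]
Step 3: x=[3.0089 7.8721 10.7275 14.8916] v=[1.8790 -2.2305 -3.1836 1.5352]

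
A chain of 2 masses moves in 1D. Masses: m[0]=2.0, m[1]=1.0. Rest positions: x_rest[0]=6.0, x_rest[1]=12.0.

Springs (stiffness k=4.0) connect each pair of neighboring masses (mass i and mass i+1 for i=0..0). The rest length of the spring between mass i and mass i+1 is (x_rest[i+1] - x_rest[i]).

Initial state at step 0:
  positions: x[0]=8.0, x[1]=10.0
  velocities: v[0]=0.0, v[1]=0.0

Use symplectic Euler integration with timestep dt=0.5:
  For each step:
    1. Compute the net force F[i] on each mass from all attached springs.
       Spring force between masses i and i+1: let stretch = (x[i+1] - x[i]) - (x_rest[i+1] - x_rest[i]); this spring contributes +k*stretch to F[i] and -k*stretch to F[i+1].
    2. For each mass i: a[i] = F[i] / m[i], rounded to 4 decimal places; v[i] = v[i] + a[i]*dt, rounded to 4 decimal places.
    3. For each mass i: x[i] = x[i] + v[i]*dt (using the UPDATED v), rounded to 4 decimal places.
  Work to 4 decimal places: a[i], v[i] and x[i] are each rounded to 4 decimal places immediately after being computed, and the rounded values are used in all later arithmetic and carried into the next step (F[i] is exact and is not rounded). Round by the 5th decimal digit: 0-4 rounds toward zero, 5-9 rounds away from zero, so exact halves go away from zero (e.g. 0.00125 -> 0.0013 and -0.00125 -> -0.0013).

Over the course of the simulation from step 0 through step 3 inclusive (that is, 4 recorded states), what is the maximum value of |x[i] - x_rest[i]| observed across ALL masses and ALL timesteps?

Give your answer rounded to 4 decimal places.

Answer: 4.0000

Derivation:
Step 0: x=[8.0000 10.0000] v=[0.0000 0.0000]
Step 1: x=[6.0000 14.0000] v=[-4.0000 8.0000]
Step 2: x=[5.0000 16.0000] v=[-2.0000 4.0000]
Step 3: x=[6.5000 13.0000] v=[3.0000 -6.0000]
Max displacement = 4.0000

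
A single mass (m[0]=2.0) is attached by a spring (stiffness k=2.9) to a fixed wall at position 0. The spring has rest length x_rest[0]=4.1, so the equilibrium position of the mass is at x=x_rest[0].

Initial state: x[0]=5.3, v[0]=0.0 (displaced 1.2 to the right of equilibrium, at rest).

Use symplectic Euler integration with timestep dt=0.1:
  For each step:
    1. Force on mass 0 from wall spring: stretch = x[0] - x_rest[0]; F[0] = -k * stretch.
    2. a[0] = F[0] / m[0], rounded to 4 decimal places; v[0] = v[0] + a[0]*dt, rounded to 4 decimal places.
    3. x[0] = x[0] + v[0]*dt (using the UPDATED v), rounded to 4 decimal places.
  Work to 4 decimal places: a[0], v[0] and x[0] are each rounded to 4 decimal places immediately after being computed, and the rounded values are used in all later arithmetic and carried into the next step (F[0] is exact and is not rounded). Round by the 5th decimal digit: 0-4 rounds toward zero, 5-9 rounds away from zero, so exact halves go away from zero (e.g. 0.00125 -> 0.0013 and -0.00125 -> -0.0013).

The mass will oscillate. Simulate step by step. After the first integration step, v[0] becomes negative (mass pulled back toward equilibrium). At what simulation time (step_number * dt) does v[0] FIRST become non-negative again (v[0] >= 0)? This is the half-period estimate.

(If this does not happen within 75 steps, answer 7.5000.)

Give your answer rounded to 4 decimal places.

Answer: 2.7000

Derivation:
Step 0: x=[5.3000] v=[0.0000]
Step 1: x=[5.2826] v=[-0.1740]
Step 2: x=[5.2481] v=[-0.3455]
Step 3: x=[5.1969] v=[-0.5120]
Step 4: x=[5.1298] v=[-0.6711]
Step 5: x=[5.0478] v=[-0.8204]
Step 6: x=[4.9520] v=[-0.9578]
Step 7: x=[4.8439] v=[-1.0813]
Step 8: x=[4.7250] v=[-1.1892]
Step 9: x=[4.5970] v=[-1.2798]
Step 10: x=[4.4618] v=[-1.3519]
Step 11: x=[4.3214] v=[-1.4044]
Step 12: x=[4.1778] v=[-1.4365]
Step 13: x=[4.0330] v=[-1.4478]
Step 14: x=[3.8892] v=[-1.4381]
Step 15: x=[3.7485] v=[-1.4075]
Step 16: x=[3.6129] v=[-1.3565]
Step 17: x=[3.4843] v=[-1.2859]
Step 18: x=[3.3646] v=[-1.1966]
Step 19: x=[3.2556] v=[-1.0900]
Step 20: x=[3.1588] v=[-0.9676]
Step 21: x=[3.0757] v=[-0.8311]
Step 22: x=[3.0074] v=[-0.6826]
Step 23: x=[2.9550] v=[-0.5242]
Step 24: x=[2.9192] v=[-0.3582]
Step 25: x=[2.9005] v=[-0.1870]
Step 26: x=[2.8992] v=[-0.0131]
Step 27: x=[2.9153] v=[0.1610]
First v>=0 after going negative at step 27, time=2.7000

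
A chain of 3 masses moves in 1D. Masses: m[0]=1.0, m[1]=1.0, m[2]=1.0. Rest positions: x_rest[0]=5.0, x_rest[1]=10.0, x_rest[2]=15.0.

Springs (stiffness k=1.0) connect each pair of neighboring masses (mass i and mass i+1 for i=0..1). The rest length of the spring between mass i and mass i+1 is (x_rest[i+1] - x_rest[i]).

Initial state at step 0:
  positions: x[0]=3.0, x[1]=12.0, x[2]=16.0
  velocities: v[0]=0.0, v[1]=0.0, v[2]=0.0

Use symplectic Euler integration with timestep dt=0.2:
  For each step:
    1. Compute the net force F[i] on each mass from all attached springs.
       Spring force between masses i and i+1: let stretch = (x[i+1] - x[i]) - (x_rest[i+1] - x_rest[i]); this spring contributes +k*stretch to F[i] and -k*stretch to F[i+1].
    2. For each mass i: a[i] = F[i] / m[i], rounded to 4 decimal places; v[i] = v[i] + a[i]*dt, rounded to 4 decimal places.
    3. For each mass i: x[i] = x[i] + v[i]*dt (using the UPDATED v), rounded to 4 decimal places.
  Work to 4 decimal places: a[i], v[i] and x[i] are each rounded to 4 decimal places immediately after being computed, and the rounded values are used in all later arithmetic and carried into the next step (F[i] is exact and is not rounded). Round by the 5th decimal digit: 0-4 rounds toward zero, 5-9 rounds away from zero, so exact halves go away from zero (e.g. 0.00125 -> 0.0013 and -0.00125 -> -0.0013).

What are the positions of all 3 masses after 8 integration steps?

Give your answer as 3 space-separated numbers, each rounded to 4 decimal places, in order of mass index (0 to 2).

Answer: 6.3640 8.6690 15.9670

Derivation:
Step 0: x=[3.0000 12.0000 16.0000] v=[0.0000 0.0000 0.0000]
Step 1: x=[3.1600 11.8000 16.0400] v=[0.8000 -1.0000 0.2000]
Step 2: x=[3.4656 11.4240 16.1104] v=[1.5280 -1.8800 0.3520]
Step 3: x=[3.8895 10.9171 16.1933] v=[2.1197 -2.5344 0.4147]
Step 4: x=[4.3945 10.3402 16.2652] v=[2.5252 -2.8847 0.3595]
Step 5: x=[4.9374 9.7624 16.3001] v=[2.7143 -2.8888 0.1745]
Step 6: x=[5.4733 9.2531 16.2735] v=[2.6793 -2.5463 -0.1330]
Step 7: x=[5.9604 8.8735 16.1661] v=[2.4353 -1.8982 -0.5371]
Step 8: x=[6.3640 8.6690 15.9670] v=[2.0179 -1.0223 -0.9956]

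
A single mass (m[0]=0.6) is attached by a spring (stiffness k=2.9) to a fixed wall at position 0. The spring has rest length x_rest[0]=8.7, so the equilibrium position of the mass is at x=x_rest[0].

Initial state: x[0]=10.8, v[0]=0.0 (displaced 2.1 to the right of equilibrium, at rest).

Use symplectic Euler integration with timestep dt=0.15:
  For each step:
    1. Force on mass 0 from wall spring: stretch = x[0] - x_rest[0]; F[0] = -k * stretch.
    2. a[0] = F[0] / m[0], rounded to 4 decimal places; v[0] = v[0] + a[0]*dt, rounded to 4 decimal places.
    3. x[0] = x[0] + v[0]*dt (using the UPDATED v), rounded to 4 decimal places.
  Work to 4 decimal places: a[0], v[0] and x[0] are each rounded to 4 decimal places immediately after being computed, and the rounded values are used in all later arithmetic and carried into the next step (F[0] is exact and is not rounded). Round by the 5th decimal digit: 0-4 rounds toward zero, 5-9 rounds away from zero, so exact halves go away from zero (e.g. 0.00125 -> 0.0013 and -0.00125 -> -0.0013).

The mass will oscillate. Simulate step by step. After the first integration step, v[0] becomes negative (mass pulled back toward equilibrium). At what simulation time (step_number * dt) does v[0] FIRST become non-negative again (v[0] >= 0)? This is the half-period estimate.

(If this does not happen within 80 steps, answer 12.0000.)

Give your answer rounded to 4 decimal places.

Step 0: x=[10.8000] v=[0.0000]
Step 1: x=[10.5716] v=[-1.5225]
Step 2: x=[10.1397] v=[-2.8794]
Step 3: x=[9.5512] v=[-3.9232]
Step 4: x=[8.8702] v=[-4.5403]
Step 5: x=[8.1706] v=[-4.6637]
Step 6: x=[7.5286] v=[-4.2799]
Step 7: x=[7.0140] v=[-3.4306]
Step 8: x=[6.6828] v=[-2.2083]
Step 9: x=[6.5709] v=[-0.7458]
Step 10: x=[6.6906] v=[0.7978]
First v>=0 after going negative at step 10, time=1.5000

Answer: 1.5000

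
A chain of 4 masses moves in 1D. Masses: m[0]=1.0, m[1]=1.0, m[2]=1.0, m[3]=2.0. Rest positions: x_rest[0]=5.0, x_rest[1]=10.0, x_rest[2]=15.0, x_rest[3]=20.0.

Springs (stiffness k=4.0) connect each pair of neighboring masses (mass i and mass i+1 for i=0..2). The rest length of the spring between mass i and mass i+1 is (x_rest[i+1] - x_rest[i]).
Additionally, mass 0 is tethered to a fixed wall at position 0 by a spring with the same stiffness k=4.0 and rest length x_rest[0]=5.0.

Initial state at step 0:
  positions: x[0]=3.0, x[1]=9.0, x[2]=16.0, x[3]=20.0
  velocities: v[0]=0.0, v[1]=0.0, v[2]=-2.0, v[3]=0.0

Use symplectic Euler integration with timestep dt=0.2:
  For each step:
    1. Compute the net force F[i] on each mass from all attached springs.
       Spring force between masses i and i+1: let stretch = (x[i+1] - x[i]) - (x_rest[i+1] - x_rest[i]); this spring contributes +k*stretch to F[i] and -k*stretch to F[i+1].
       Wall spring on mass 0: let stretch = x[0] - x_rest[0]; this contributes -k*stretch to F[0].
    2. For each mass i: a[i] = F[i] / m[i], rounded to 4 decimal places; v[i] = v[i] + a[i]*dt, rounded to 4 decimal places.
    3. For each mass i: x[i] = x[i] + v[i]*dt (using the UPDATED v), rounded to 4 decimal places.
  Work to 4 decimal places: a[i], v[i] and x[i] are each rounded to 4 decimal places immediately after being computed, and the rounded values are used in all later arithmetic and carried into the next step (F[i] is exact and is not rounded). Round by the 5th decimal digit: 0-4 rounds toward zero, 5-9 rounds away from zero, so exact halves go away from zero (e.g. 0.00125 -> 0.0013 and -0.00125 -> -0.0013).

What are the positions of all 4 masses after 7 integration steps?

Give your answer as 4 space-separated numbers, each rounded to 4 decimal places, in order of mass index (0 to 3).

Step 0: x=[3.0000 9.0000 16.0000 20.0000] v=[0.0000 0.0000 -2.0000 0.0000]
Step 1: x=[3.4800 9.1600 15.1200 20.0800] v=[2.4000 0.8000 -4.4000 0.4000]
Step 2: x=[4.3120 9.3648 14.0800 20.1632] v=[4.1600 1.0240 -5.2000 0.4160]
Step 3: x=[5.2625 9.5156 13.2589 20.1597] v=[4.7526 0.7539 -4.1056 -0.0173]
Step 4: x=[6.0515 9.5848 12.9430 20.0042] v=[3.9451 0.3461 -1.5796 -0.7776]
Step 5: x=[6.4376 9.6260 13.2196 19.6838] v=[1.9305 0.2060 1.3828 -1.6021]
Step 6: x=[6.3038 9.7320 13.9555 19.2462] v=[-0.6689 0.5302 3.6793 -2.1878]
Step 7: x=[5.7099 9.9653 14.8621 18.7854] v=[-2.9694 1.1664 4.5331 -2.3041]

Answer: 5.7099 9.9653 14.8621 18.7854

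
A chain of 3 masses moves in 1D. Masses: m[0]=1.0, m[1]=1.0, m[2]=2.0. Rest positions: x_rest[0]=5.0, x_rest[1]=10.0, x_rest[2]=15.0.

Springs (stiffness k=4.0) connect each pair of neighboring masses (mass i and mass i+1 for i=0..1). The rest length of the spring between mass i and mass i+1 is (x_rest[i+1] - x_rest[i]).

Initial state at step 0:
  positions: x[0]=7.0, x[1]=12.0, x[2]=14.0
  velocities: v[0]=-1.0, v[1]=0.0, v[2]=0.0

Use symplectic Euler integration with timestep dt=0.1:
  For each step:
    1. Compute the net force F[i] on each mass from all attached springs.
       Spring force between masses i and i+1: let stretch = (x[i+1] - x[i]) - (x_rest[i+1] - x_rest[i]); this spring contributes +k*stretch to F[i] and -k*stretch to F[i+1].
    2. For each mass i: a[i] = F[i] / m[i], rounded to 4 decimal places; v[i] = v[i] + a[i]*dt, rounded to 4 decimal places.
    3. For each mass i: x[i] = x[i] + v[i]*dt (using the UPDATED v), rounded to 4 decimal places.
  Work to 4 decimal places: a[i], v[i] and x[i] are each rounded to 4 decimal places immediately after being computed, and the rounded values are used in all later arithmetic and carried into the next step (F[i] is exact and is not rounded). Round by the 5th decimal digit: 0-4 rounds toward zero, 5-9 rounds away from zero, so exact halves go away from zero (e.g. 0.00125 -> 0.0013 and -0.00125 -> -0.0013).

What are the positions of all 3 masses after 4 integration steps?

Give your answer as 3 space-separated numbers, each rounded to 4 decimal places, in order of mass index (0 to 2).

Answer: 6.5708 10.9339 14.5477

Derivation:
Step 0: x=[7.0000 12.0000 14.0000] v=[-1.0000 0.0000 0.0000]
Step 1: x=[6.9000 11.8800 14.0600] v=[-1.0000 -1.2000 0.6000]
Step 2: x=[6.7992 11.6480 14.1764] v=[-1.0080 -2.3200 1.1640]
Step 3: x=[6.6924 11.3232 14.3422] v=[-1.0685 -3.2482 1.6583]
Step 4: x=[6.5708 10.9339 14.5477] v=[-1.2162 -3.8929 2.0545]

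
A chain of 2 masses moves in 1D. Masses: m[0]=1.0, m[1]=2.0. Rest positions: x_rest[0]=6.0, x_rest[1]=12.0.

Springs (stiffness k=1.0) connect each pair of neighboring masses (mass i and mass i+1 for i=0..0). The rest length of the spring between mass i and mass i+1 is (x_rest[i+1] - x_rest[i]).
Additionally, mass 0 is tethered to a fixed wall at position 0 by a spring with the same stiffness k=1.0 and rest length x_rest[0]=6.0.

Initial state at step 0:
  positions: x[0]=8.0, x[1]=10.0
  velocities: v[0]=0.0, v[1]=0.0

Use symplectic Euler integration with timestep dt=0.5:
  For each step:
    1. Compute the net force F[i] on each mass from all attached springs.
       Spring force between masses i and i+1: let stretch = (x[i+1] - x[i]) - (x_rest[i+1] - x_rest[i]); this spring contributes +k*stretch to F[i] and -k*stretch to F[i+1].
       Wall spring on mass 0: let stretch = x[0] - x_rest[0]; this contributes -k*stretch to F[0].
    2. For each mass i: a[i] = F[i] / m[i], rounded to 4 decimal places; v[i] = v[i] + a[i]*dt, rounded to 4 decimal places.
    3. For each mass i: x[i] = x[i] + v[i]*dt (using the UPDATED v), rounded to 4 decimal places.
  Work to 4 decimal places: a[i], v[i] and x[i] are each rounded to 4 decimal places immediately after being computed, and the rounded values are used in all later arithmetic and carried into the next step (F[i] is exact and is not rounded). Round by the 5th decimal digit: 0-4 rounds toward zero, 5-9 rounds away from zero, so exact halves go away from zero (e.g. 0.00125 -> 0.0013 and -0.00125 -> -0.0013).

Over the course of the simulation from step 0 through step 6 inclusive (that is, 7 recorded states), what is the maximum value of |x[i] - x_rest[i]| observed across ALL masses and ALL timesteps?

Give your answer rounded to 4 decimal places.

Step 0: x=[8.0000 10.0000] v=[0.0000 0.0000]
Step 1: x=[6.5000 10.5000] v=[-3.0000 1.0000]
Step 2: x=[4.3750 11.2500] v=[-4.2500 1.5000]
Step 3: x=[2.8750 11.8907] v=[-3.0000 1.2813]
Step 4: x=[2.9102 12.1544] v=[0.0704 0.5274]
Step 5: x=[4.5289 12.0126] v=[3.2374 -0.2837]
Step 6: x=[6.8863 11.6853] v=[4.7148 -0.6547]
Max displacement = 3.1250

Answer: 3.1250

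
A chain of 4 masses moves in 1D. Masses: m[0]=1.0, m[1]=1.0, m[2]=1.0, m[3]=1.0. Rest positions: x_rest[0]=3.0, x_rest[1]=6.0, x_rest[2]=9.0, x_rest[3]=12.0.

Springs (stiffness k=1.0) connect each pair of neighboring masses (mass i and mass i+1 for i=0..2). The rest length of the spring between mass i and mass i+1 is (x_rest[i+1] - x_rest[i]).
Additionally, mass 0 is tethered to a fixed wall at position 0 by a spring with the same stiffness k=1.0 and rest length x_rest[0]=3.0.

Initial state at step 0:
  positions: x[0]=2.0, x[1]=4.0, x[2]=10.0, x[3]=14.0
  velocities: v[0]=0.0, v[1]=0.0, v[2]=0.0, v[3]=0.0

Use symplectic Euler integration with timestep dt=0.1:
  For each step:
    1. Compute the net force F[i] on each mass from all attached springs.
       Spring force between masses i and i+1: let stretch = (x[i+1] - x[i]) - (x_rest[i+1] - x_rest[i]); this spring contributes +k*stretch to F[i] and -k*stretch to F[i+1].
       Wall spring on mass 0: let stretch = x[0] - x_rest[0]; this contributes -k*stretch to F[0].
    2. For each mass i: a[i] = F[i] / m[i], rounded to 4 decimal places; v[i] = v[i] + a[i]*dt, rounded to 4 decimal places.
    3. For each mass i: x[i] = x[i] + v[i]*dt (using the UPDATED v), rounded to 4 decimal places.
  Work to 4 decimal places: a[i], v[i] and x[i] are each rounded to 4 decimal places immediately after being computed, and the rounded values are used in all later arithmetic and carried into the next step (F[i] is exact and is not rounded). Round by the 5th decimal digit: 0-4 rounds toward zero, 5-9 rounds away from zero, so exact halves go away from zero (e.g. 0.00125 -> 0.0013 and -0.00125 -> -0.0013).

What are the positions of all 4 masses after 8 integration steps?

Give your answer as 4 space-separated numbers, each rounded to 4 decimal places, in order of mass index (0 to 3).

Answer: 2.0760 5.2439 9.4158 13.6226

Derivation:
Step 0: x=[2.0000 4.0000 10.0000 14.0000] v=[0.0000 0.0000 0.0000 0.0000]
Step 1: x=[2.0000 4.0400 9.9800 13.9900] v=[0.0000 0.4000 -0.2000 -0.1000]
Step 2: x=[2.0004 4.1190 9.9407 13.9699] v=[0.0040 0.7900 -0.3930 -0.2010]
Step 3: x=[2.0020 4.2350 9.8835 13.9395] v=[0.0158 1.1603 -0.5723 -0.3039]
Step 4: x=[2.0059 4.3852 9.8103 13.8986] v=[0.0389 1.5019 -0.7316 -0.4095]
Step 5: x=[2.0135 4.5659 9.7238 13.8468] v=[0.0762 1.8065 -0.8653 -0.5183]
Step 6: x=[2.0265 4.7726 9.6269 13.7837] v=[0.1301 2.0671 -0.9688 -0.6306]
Step 7: x=[2.0467 5.0004 9.5230 13.7091] v=[0.2021 2.2779 -1.0386 -0.7463]
Step 8: x=[2.0760 5.2439 9.4158 13.6226] v=[0.2928 2.4348 -1.0723 -0.8649]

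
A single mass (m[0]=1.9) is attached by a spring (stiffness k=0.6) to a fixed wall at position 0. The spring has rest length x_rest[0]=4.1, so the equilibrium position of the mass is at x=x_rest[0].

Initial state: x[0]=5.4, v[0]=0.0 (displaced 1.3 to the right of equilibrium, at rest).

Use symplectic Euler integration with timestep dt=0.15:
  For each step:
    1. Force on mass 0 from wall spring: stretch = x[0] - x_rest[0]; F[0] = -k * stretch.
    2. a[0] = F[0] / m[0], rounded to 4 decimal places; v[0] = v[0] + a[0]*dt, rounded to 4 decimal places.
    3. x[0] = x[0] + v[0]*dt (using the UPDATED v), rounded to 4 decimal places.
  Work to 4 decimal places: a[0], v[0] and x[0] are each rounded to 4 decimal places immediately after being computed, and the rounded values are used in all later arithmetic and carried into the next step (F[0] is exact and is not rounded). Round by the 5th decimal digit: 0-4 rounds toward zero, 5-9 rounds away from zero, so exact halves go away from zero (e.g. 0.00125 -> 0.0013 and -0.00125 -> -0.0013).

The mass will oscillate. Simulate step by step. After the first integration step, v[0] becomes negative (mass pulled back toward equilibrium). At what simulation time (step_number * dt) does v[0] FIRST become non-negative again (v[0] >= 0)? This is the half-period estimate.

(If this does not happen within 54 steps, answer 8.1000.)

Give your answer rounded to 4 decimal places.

Answer: 5.7000

Derivation:
Step 0: x=[5.4000] v=[0.0000]
Step 1: x=[5.3908] v=[-0.0616]
Step 2: x=[5.3724] v=[-0.1227]
Step 3: x=[5.3450] v=[-0.1830]
Step 4: x=[5.3087] v=[-0.2420]
Step 5: x=[5.2638] v=[-0.2993]
Step 6: x=[5.2106] v=[-0.3544]
Step 7: x=[5.1496] v=[-0.4070]
Step 8: x=[5.0811] v=[-0.4567]
Step 9: x=[5.0056] v=[-0.5032]
Step 10: x=[4.9237] v=[-0.5461]
Step 11: x=[4.8359] v=[-0.5851]
Step 12: x=[4.7429] v=[-0.6200]
Step 13: x=[4.6453] v=[-0.6505]
Step 14: x=[4.5439] v=[-0.6763]
Step 15: x=[4.4393] v=[-0.6973]
Step 16: x=[4.3323] v=[-0.7134]
Step 17: x=[4.2236] v=[-0.7244]
Step 18: x=[4.1141] v=[-0.7303]
Step 19: x=[4.0045] v=[-0.7310]
Step 20: x=[3.8955] v=[-0.7265]
Step 21: x=[3.7880] v=[-0.7168]
Step 22: x=[3.6827] v=[-0.7020]
Step 23: x=[3.5804] v=[-0.6822]
Step 24: x=[3.4818] v=[-0.6576]
Step 25: x=[3.3876] v=[-0.6283]
Step 26: x=[3.2984] v=[-0.5946]
Step 27: x=[3.2149] v=[-0.5566]
Step 28: x=[3.1377] v=[-0.5147]
Step 29: x=[3.0673] v=[-0.4691]
Step 30: x=[3.0043] v=[-0.4202]
Step 31: x=[2.9491] v=[-0.3683]
Step 32: x=[2.9020] v=[-0.3138]
Step 33: x=[2.8634] v=[-0.2571]
Step 34: x=[2.8336] v=[-0.1985]
Step 35: x=[2.8128] v=[-0.1385]
Step 36: x=[2.8012] v=[-0.0775]
Step 37: x=[2.7988] v=[-0.0160]
Step 38: x=[2.8056] v=[0.0456]
First v>=0 after going negative at step 38, time=5.7000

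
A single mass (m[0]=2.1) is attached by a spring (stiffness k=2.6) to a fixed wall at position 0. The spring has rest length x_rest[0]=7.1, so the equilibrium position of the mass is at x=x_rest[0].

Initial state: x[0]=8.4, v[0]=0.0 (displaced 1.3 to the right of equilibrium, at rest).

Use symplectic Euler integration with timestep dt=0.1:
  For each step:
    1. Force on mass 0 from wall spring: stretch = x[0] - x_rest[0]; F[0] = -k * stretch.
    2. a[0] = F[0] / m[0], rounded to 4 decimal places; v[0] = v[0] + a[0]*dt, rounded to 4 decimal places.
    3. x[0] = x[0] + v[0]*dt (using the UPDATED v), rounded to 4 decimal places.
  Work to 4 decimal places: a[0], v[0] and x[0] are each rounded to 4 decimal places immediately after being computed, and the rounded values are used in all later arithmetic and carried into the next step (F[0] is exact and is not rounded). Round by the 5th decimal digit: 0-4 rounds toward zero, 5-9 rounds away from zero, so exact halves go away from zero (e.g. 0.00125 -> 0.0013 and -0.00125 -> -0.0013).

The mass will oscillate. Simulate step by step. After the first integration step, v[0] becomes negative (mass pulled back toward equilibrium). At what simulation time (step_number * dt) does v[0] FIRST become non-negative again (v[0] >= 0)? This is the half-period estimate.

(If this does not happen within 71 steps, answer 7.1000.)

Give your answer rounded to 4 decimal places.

Step 0: x=[8.4000] v=[0.0000]
Step 1: x=[8.3839] v=[-0.1610]
Step 2: x=[8.3519] v=[-0.3200]
Step 3: x=[8.3044] v=[-0.4750]
Step 4: x=[8.2420] v=[-0.6241]
Step 5: x=[8.1655] v=[-0.7655]
Step 6: x=[8.0758] v=[-0.8974]
Step 7: x=[7.9740] v=[-1.0182]
Step 8: x=[7.8614] v=[-1.1264]
Step 9: x=[7.7393] v=[-1.2207]
Step 10: x=[7.6093] v=[-1.2999]
Step 11: x=[7.4730] v=[-1.3630]
Step 12: x=[7.3321] v=[-1.4092]
Step 13: x=[7.1883] v=[-1.4379]
Step 14: x=[7.0434] v=[-1.4488]
Step 15: x=[6.8992] v=[-1.4418]
Step 16: x=[6.7575] v=[-1.4169]
Step 17: x=[6.6201] v=[-1.3745]
Step 18: x=[6.4886] v=[-1.3151]
Step 19: x=[6.3647] v=[-1.2394]
Step 20: x=[6.2499] v=[-1.1484]
Step 21: x=[6.1456] v=[-1.0432]
Step 22: x=[6.0531] v=[-0.9250]
Step 23: x=[5.9736] v=[-0.7954]
Step 24: x=[5.9080] v=[-0.6559]
Step 25: x=[5.8572] v=[-0.5083]
Step 26: x=[5.8218] v=[-0.3544]
Step 27: x=[5.8022] v=[-0.1962]
Step 28: x=[5.7987] v=[-0.0355]
Step 29: x=[5.8113] v=[0.1256]
First v>=0 after going negative at step 29, time=2.9000

Answer: 2.9000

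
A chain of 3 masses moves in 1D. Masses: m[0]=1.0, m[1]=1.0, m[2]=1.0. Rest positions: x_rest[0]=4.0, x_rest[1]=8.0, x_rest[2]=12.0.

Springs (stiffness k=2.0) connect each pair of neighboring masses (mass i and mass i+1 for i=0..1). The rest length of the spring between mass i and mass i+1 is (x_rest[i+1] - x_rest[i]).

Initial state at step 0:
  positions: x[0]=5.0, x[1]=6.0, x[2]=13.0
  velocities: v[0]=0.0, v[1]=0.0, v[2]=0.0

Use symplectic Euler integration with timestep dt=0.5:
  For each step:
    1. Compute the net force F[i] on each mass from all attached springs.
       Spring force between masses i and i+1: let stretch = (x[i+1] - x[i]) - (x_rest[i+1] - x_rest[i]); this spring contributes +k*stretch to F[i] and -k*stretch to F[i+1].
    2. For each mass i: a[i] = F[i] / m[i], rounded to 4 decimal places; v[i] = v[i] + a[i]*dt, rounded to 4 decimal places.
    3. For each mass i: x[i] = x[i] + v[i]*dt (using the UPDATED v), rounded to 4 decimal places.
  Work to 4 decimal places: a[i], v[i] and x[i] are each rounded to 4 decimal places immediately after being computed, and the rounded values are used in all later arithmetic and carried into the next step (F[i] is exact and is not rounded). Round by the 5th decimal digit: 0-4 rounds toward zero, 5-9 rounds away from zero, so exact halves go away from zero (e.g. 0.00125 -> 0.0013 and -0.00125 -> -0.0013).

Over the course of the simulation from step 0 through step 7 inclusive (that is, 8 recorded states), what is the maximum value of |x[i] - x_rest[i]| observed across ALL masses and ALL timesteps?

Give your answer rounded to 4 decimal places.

Answer: 2.5000

Derivation:
Step 0: x=[5.0000 6.0000 13.0000] v=[0.0000 0.0000 0.0000]
Step 1: x=[3.5000 9.0000 11.5000] v=[-3.0000 6.0000 -3.0000]
Step 2: x=[2.7500 10.5000 10.7500] v=[-1.5000 3.0000 -1.5000]
Step 3: x=[3.8750 8.2500 11.8750] v=[2.2500 -4.5000 2.2500]
Step 4: x=[5.1875 5.6250 13.1875] v=[2.6250 -5.2500 2.6250]
Step 5: x=[4.7188 6.5625 12.7188] v=[-0.9375 1.8750 -0.9375]
Step 6: x=[3.1719 9.6563 11.1719] v=[-3.0938 6.1876 -3.0938]
Step 7: x=[2.8672 10.2657 10.8672] v=[-0.6094 1.2188 -0.6094]
Max displacement = 2.5000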